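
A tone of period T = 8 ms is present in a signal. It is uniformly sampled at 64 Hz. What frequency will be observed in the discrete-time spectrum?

T = 8 ms → f = 1/T = 125 Hz.
125 Hz mod fs = 61 Hz.
61 Hz > fs/2 = 32 Hz, folds to fs − 61 Hz = 3 Hz.

3 Hz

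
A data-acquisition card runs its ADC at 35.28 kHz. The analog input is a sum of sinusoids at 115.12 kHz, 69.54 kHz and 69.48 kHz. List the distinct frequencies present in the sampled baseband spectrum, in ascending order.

1.02 kHz, 1.08 kHz, 9.28 kHz

fs/2 = 17.64 kHz.
115.12 kHz mod fs = 9.28 kHz.
9.28 kHz ≤ fs/2 = 17.64 kHz, appears at 9.28 kHz.
69.54 kHz mod fs = 34.26 kHz.
34.26 kHz > fs/2 = 17.64 kHz, folds to fs − 34.26 kHz = 1.02 kHz.
69.48 kHz mod fs = 34.2 kHz.
34.2 kHz > fs/2 = 17.64 kHz, folds to fs − 34.2 kHz = 1.08 kHz.
Distinct values: {1.02 kHz, 1.08 kHz, 9.28 kHz}.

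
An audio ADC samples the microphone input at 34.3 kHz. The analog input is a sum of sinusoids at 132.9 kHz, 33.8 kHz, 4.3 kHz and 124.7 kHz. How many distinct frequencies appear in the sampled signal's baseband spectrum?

fs/2 = 17.15 kHz.
132.9 kHz mod fs = 30 kHz.
30 kHz > fs/2 = 17.15 kHz, folds to fs − 30 kHz = 4.3 kHz.
33.8 kHz > fs/2 = 17.15 kHz, folds to fs − 33.8 kHz = 0.5 kHz.
4.3 kHz ≤ fs/2 = 17.15 kHz, passes unchanged.
124.7 kHz mod fs = 21.8 kHz.
21.8 kHz > fs/2 = 17.15 kHz, folds to fs − 21.8 kHz = 12.5 kHz.
Distinct values: {0.5 kHz, 4.3 kHz, 12.5 kHz} → 3.

3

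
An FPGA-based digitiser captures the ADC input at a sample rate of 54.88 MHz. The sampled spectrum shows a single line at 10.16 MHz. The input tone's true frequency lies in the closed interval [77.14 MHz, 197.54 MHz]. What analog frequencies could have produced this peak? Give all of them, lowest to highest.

99.6 MHz, 119.92 MHz, 154.48 MHz, 174.8 MHz

Frequencies that alias to 10.16 MHz are k·fs ± 10.16 MHz for integer k ≥ 0.
k=0: 10.16 MHz.
k=1: 44.72 MHz, 65.04 MHz.
k=2: 99.6 MHz, 119.92 MHz.
k=3: 154.48 MHz, 174.8 MHz.
k=4: 209.36 MHz, 229.68 MHz.
Within [77.14 MHz, 197.54 MHz]: 99.6 MHz, 119.92 MHz, 154.48 MHz, 174.8 MHz.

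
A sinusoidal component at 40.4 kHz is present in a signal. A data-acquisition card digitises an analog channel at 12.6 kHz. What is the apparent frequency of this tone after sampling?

2.6 kHz

40.4 kHz mod fs = 2.6 kHz.
2.6 kHz ≤ fs/2 = 6.3 kHz, appears at 2.6 kHz.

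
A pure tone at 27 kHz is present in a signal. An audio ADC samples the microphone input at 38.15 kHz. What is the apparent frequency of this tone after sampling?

11.15 kHz

27 kHz > fs/2 = 19.075 kHz, folds to fs − 27 kHz = 11.15 kHz.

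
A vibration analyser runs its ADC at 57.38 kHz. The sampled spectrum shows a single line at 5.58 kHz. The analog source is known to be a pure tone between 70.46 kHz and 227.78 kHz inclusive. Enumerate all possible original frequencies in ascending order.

109.18 kHz, 120.34 kHz, 166.56 kHz, 177.72 kHz, 223.94 kHz

Frequencies that alias to 5.58 kHz are k·fs ± 5.58 kHz for integer k ≥ 0.
k=0: 5.58 kHz.
k=1: 51.8 kHz, 62.96 kHz.
k=2: 109.18 kHz, 120.34 kHz.
k=3: 166.56 kHz, 177.72 kHz.
k=4: 223.94 kHz, 235.1 kHz.
k=5: 281.32 kHz, 292.48 kHz.
Within [70.46 kHz, 227.78 kHz]: 109.18 kHz, 120.34 kHz, 166.56 kHz, 177.72 kHz, 223.94 kHz.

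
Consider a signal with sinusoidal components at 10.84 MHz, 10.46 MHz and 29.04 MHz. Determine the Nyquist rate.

58.08 MHz

Highest-frequency component: 29.04 MHz.
Nyquist rate = 2 × 29.04 MHz = 58.08 MHz.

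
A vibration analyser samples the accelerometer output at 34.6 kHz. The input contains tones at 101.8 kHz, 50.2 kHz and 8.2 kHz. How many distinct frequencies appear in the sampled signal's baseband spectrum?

fs/2 = 17.3 kHz.
101.8 kHz mod fs = 32.6 kHz.
32.6 kHz > fs/2 = 17.3 kHz, folds to fs − 32.6 kHz = 2 kHz.
50.2 kHz mod fs = 15.6 kHz.
15.6 kHz ≤ fs/2 = 17.3 kHz, appears at 15.6 kHz.
8.2 kHz ≤ fs/2 = 17.3 kHz, passes unchanged.
Distinct values: {2 kHz, 8.2 kHz, 15.6 kHz} → 3.

3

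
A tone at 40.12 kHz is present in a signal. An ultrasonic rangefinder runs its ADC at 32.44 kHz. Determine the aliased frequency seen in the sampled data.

7.68 kHz

40.12 kHz mod fs = 7.68 kHz.
7.68 kHz ≤ fs/2 = 16.22 kHz, appears at 7.68 kHz.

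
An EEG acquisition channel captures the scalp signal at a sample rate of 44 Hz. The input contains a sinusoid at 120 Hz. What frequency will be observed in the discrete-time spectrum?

120 Hz mod fs = 32 Hz.
32 Hz > fs/2 = 22 Hz, folds to fs − 32 Hz = 12 Hz.

12 Hz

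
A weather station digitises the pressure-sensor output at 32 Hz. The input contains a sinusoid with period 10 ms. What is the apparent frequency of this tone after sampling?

4 Hz

T = 10 ms → f = 1/T = 100 Hz.
100 Hz mod fs = 4 Hz.
4 Hz ≤ fs/2 = 16 Hz, appears at 4 Hz.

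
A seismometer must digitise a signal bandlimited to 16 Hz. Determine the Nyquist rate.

32 Hz

Nyquist rate = 2 × 16 Hz = 32 Hz.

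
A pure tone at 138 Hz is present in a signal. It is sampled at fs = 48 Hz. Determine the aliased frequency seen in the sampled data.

6 Hz

138 Hz mod fs = 42 Hz.
42 Hz > fs/2 = 24 Hz, folds to fs − 42 Hz = 6 Hz.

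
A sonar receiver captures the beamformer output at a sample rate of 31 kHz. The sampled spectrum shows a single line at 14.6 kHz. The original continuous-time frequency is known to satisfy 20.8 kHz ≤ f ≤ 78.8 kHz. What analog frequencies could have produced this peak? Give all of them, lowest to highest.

45.6 kHz, 47.4 kHz, 76.6 kHz, 78.4 kHz

Frequencies that alias to 14.6 kHz are k·fs ± 14.6 kHz for integer k ≥ 0.
k=0: 14.6 kHz.
k=1: 16.4 kHz, 45.6 kHz.
k=2: 47.4 kHz, 76.6 kHz.
k=3: 78.4 kHz, 107.6 kHz.
k=4: 109.4 kHz, 138.6 kHz.
Within [20.8 kHz, 78.8 kHz]: 45.6 kHz, 47.4 kHz, 76.6 kHz, 78.4 kHz.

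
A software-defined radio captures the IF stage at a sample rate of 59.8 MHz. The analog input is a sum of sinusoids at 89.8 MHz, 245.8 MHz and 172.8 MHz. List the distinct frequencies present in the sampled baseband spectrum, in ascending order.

fs/2 = 29.9 MHz.
89.8 MHz mod fs = 30 MHz.
30 MHz > fs/2 = 29.9 MHz, folds to fs − 30 MHz = 29.8 MHz.
245.8 MHz mod fs = 6.6 MHz.
6.6 MHz ≤ fs/2 = 29.9 MHz, appears at 6.6 MHz.
172.8 MHz mod fs = 53.2 MHz.
53.2 MHz > fs/2 = 29.9 MHz, folds to fs − 53.2 MHz = 6.6 MHz.
Distinct values: {6.6 MHz, 29.8 MHz}.

6.6 MHz, 29.8 MHz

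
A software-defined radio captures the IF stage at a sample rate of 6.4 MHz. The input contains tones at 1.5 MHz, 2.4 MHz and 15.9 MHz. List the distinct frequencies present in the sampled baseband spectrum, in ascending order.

1.5 MHz, 2.4 MHz, 3.1 MHz

fs/2 = 3.2 MHz.
1.5 MHz ≤ fs/2 = 3.2 MHz, passes unchanged.
2.4 MHz ≤ fs/2 = 3.2 MHz, passes unchanged.
15.9 MHz mod fs = 3.1 MHz.
3.1 MHz ≤ fs/2 = 3.2 MHz, appears at 3.1 MHz.
Distinct values: {1.5 MHz, 2.4 MHz, 3.1 MHz}.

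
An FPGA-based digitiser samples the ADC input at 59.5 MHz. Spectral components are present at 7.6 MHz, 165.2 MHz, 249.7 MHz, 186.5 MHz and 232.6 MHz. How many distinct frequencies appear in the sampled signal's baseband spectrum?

5

fs/2 = 29.75 MHz.
7.6 MHz ≤ fs/2 = 29.75 MHz, passes unchanged.
165.2 MHz mod fs = 46.2 MHz.
46.2 MHz > fs/2 = 29.75 MHz, folds to fs − 46.2 MHz = 13.3 MHz.
249.7 MHz mod fs = 11.7 MHz.
11.7 MHz ≤ fs/2 = 29.75 MHz, appears at 11.7 MHz.
186.5 MHz mod fs = 8 MHz.
8 MHz ≤ fs/2 = 29.75 MHz, appears at 8 MHz.
232.6 MHz mod fs = 54.1 MHz.
54.1 MHz > fs/2 = 29.75 MHz, folds to fs − 54.1 MHz = 5.4 MHz.
Distinct values: {5.4 MHz, 7.6 MHz, 8 MHz, 11.7 MHz, 13.3 MHz} → 5.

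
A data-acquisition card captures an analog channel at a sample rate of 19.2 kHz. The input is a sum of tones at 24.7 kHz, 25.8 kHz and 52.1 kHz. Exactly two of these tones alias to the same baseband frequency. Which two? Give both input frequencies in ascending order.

24.7 kHz, 52.1 kHz

fs/2 = 9.6 kHz.
24.7 kHz mod fs = 5.5 kHz.
5.5 kHz ≤ fs/2 = 9.6 kHz, appears at 5.5 kHz.
25.8 kHz mod fs = 6.6 kHz.
6.6 kHz ≤ fs/2 = 9.6 kHz, appears at 6.6 kHz.
52.1 kHz mod fs = 13.7 kHz.
13.7 kHz > fs/2 = 9.6 kHz, folds to fs − 13.7 kHz = 5.5 kHz.
24.7 kHz and 52.1 kHz both map to 5.5 kHz.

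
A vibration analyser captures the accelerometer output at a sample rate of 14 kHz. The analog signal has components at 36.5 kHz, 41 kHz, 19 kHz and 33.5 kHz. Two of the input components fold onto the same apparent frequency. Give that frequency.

fs/2 = 7 kHz.
36.5 kHz mod fs = 8.5 kHz.
8.5 kHz > fs/2 = 7 kHz, folds to fs − 8.5 kHz = 5.5 kHz.
41 kHz mod fs = 13 kHz.
13 kHz > fs/2 = 7 kHz, folds to fs − 13 kHz = 1 kHz.
19 kHz mod fs = 5 kHz.
5 kHz ≤ fs/2 = 7 kHz, appears at 5 kHz.
33.5 kHz mod fs = 5.5 kHz.
5.5 kHz ≤ fs/2 = 7 kHz, appears at 5.5 kHz.
33.5 kHz and 36.5 kHz both map to 5.5 kHz.

5.5 kHz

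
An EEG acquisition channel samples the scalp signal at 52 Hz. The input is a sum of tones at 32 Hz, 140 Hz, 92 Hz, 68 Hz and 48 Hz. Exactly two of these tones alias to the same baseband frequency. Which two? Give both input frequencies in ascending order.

fs/2 = 26 Hz.
32 Hz > fs/2 = 26 Hz, folds to fs − 32 Hz = 20 Hz.
140 Hz mod fs = 36 Hz.
36 Hz > fs/2 = 26 Hz, folds to fs − 36 Hz = 16 Hz.
92 Hz mod fs = 40 Hz.
40 Hz > fs/2 = 26 Hz, folds to fs − 40 Hz = 12 Hz.
68 Hz mod fs = 16 Hz.
16 Hz ≤ fs/2 = 26 Hz, appears at 16 Hz.
48 Hz > fs/2 = 26 Hz, folds to fs − 48 Hz = 4 Hz.
68 Hz and 140 Hz both map to 16 Hz.

68 Hz, 140 Hz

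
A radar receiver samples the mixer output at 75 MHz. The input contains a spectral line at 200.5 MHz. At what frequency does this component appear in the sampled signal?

200.5 MHz mod fs = 50.5 MHz.
50.5 MHz > fs/2 = 37.5 MHz, folds to fs − 50.5 MHz = 24.5 MHz.

24.5 MHz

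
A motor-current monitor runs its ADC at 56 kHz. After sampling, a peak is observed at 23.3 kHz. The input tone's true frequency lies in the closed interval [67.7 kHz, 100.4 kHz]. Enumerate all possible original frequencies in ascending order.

79.3 kHz, 88.7 kHz

Frequencies that alias to 23.3 kHz are k·fs ± 23.3 kHz for integer k ≥ 0.
k=0: 23.3 kHz.
k=1: 32.7 kHz, 79.3 kHz.
k=2: 88.7 kHz, 135.3 kHz.
k=3: 144.7 kHz, 191.3 kHz.
Within [67.7 kHz, 100.4 kHz]: 79.3 kHz, 88.7 kHz.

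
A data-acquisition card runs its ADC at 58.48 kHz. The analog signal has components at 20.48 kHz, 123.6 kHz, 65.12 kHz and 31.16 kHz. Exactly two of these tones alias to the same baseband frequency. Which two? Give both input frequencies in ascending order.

65.12 kHz, 123.6 kHz

fs/2 = 29.24 kHz.
20.48 kHz ≤ fs/2 = 29.24 kHz, passes unchanged.
123.6 kHz mod fs = 6.64 kHz.
6.64 kHz ≤ fs/2 = 29.24 kHz, appears at 6.64 kHz.
65.12 kHz mod fs = 6.64 kHz.
6.64 kHz ≤ fs/2 = 29.24 kHz, appears at 6.64 kHz.
31.16 kHz > fs/2 = 29.24 kHz, folds to fs − 31.16 kHz = 27.32 kHz.
65.12 kHz and 123.6 kHz both map to 6.64 kHz.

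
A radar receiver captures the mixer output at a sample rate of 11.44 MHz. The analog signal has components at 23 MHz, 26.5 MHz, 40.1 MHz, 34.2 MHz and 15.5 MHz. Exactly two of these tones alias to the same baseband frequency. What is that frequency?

0.12 MHz

fs/2 = 5.72 MHz.
23 MHz mod fs = 0.12 MHz.
0.12 MHz ≤ fs/2 = 5.72 MHz, appears at 0.12 MHz.
26.5 MHz mod fs = 3.62 MHz.
3.62 MHz ≤ fs/2 = 5.72 MHz, appears at 3.62 MHz.
40.1 MHz mod fs = 5.78 MHz.
5.78 MHz > fs/2 = 5.72 MHz, folds to fs − 5.78 MHz = 5.66 MHz.
34.2 MHz mod fs = 11.32 MHz.
11.32 MHz > fs/2 = 5.72 MHz, folds to fs − 11.32 MHz = 0.12 MHz.
15.5 MHz mod fs = 4.06 MHz.
4.06 MHz ≤ fs/2 = 5.72 MHz, appears at 4.06 MHz.
23 MHz and 34.2 MHz both map to 0.12 MHz.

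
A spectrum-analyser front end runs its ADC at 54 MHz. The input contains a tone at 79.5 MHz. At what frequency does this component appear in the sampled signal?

79.5 MHz mod fs = 25.5 MHz.
25.5 MHz ≤ fs/2 = 27 MHz, appears at 25.5 MHz.

25.5 MHz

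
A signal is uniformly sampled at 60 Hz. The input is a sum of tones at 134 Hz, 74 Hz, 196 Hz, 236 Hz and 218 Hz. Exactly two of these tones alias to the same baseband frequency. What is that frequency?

fs/2 = 30 Hz.
134 Hz mod fs = 14 Hz.
14 Hz ≤ fs/2 = 30 Hz, appears at 14 Hz.
74 Hz mod fs = 14 Hz.
14 Hz ≤ fs/2 = 30 Hz, appears at 14 Hz.
196 Hz mod fs = 16 Hz.
16 Hz ≤ fs/2 = 30 Hz, appears at 16 Hz.
236 Hz mod fs = 56 Hz.
56 Hz > fs/2 = 30 Hz, folds to fs − 56 Hz = 4 Hz.
218 Hz mod fs = 38 Hz.
38 Hz > fs/2 = 30 Hz, folds to fs − 38 Hz = 22 Hz.
74 Hz and 134 Hz both map to 14 Hz.

14 Hz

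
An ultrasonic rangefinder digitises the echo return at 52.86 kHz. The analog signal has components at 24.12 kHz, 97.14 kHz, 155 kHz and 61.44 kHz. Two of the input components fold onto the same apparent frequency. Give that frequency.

fs/2 = 26.43 kHz.
24.12 kHz ≤ fs/2 = 26.43 kHz, passes unchanged.
97.14 kHz mod fs = 44.28 kHz.
44.28 kHz > fs/2 = 26.43 kHz, folds to fs − 44.28 kHz = 8.58 kHz.
155 kHz mod fs = 49.28 kHz.
49.28 kHz > fs/2 = 26.43 kHz, folds to fs − 49.28 kHz = 3.58 kHz.
61.44 kHz mod fs = 8.58 kHz.
8.58 kHz ≤ fs/2 = 26.43 kHz, appears at 8.58 kHz.
61.44 kHz and 97.14 kHz both map to 8.58 kHz.

8.58 kHz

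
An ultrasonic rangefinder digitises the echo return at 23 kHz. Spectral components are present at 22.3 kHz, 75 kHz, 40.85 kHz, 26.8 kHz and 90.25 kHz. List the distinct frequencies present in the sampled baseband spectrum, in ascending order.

fs/2 = 11.5 kHz.
22.3 kHz > fs/2 = 11.5 kHz, folds to fs − 22.3 kHz = 0.7 kHz.
75 kHz mod fs = 6 kHz.
6 kHz ≤ fs/2 = 11.5 kHz, appears at 6 kHz.
40.85 kHz mod fs = 17.85 kHz.
17.85 kHz > fs/2 = 11.5 kHz, folds to fs − 17.85 kHz = 5.15 kHz.
26.8 kHz mod fs = 3.8 kHz.
3.8 kHz ≤ fs/2 = 11.5 kHz, appears at 3.8 kHz.
90.25 kHz mod fs = 21.25 kHz.
21.25 kHz > fs/2 = 11.5 kHz, folds to fs − 21.25 kHz = 1.75 kHz.
Distinct values: {0.7 kHz, 1.75 kHz, 3.8 kHz, 5.15 kHz, 6 kHz}.

0.7 kHz, 1.75 kHz, 3.8 kHz, 5.15 kHz, 6 kHz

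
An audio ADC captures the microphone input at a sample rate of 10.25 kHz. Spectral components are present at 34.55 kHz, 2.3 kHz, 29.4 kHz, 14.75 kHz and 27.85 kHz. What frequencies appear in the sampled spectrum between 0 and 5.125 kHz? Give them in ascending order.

1.35 kHz, 2.3 kHz, 2.9 kHz, 3.8 kHz, 4.5 kHz

fs/2 = 5.125 kHz.
34.55 kHz mod fs = 3.8 kHz.
3.8 kHz ≤ fs/2 = 5.125 kHz, appears at 3.8 kHz.
2.3 kHz ≤ fs/2 = 5.125 kHz, passes unchanged.
29.4 kHz mod fs = 8.9 kHz.
8.9 kHz > fs/2 = 5.125 kHz, folds to fs − 8.9 kHz = 1.35 kHz.
14.75 kHz mod fs = 4.5 kHz.
4.5 kHz ≤ fs/2 = 5.125 kHz, appears at 4.5 kHz.
27.85 kHz mod fs = 7.35 kHz.
7.35 kHz > fs/2 = 5.125 kHz, folds to fs − 7.35 kHz = 2.9 kHz.
Distinct values: {1.35 kHz, 2.3 kHz, 2.9 kHz, 3.8 kHz, 4.5 kHz}.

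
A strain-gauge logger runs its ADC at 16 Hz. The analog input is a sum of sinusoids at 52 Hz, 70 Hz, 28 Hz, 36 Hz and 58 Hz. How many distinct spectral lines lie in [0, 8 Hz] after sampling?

2

fs/2 = 8 Hz.
52 Hz mod fs = 4 Hz.
4 Hz ≤ fs/2 = 8 Hz, appears at 4 Hz.
70 Hz mod fs = 6 Hz.
6 Hz ≤ fs/2 = 8 Hz, appears at 6 Hz.
28 Hz mod fs = 12 Hz.
12 Hz > fs/2 = 8 Hz, folds to fs − 12 Hz = 4 Hz.
36 Hz mod fs = 4 Hz.
4 Hz ≤ fs/2 = 8 Hz, appears at 4 Hz.
58 Hz mod fs = 10 Hz.
10 Hz > fs/2 = 8 Hz, folds to fs − 10 Hz = 6 Hz.
Distinct values: {4 Hz, 6 Hz} → 2.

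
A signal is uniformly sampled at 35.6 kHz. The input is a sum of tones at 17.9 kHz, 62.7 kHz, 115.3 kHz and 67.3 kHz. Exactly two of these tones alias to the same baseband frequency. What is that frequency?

8.5 kHz

fs/2 = 17.8 kHz.
17.9 kHz > fs/2 = 17.8 kHz, folds to fs − 17.9 kHz = 17.7 kHz.
62.7 kHz mod fs = 27.1 kHz.
27.1 kHz > fs/2 = 17.8 kHz, folds to fs − 27.1 kHz = 8.5 kHz.
115.3 kHz mod fs = 8.5 kHz.
8.5 kHz ≤ fs/2 = 17.8 kHz, appears at 8.5 kHz.
67.3 kHz mod fs = 31.7 kHz.
31.7 kHz > fs/2 = 17.8 kHz, folds to fs − 31.7 kHz = 3.9 kHz.
62.7 kHz and 115.3 kHz both map to 8.5 kHz.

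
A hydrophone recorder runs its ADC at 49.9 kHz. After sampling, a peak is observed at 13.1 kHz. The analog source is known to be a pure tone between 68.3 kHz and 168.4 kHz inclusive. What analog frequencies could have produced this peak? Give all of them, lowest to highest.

86.7 kHz, 112.9 kHz, 136.6 kHz, 162.8 kHz

Frequencies that alias to 13.1 kHz are k·fs ± 13.1 kHz for integer k ≥ 0.
k=0: 13.1 kHz.
k=1: 36.8 kHz, 63 kHz.
k=2: 86.7 kHz, 112.9 kHz.
k=3: 136.6 kHz, 162.8 kHz.
k=4: 186.5 kHz, 212.7 kHz.
Within [68.3 kHz, 168.4 kHz]: 86.7 kHz, 112.9 kHz, 136.6 kHz, 162.8 kHz.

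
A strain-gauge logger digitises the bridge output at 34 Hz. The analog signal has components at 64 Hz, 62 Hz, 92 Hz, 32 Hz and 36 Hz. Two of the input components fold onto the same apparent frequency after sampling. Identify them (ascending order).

32 Hz, 36 Hz

fs/2 = 17 Hz.
64 Hz mod fs = 30 Hz.
30 Hz > fs/2 = 17 Hz, folds to fs − 30 Hz = 4 Hz.
62 Hz mod fs = 28 Hz.
28 Hz > fs/2 = 17 Hz, folds to fs − 28 Hz = 6 Hz.
92 Hz mod fs = 24 Hz.
24 Hz > fs/2 = 17 Hz, folds to fs − 24 Hz = 10 Hz.
32 Hz > fs/2 = 17 Hz, folds to fs − 32 Hz = 2 Hz.
36 Hz mod fs = 2 Hz.
2 Hz ≤ fs/2 = 17 Hz, appears at 2 Hz.
32 Hz and 36 Hz both map to 2 Hz.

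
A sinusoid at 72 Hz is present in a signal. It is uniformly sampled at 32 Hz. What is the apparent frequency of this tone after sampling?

8 Hz

72 Hz mod fs = 8 Hz.
8 Hz ≤ fs/2 = 16 Hz, appears at 8 Hz.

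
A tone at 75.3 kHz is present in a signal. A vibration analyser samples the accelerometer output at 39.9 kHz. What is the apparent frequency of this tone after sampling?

75.3 kHz mod fs = 35.4 kHz.
35.4 kHz > fs/2 = 19.95 kHz, folds to fs − 35.4 kHz = 4.5 kHz.

4.5 kHz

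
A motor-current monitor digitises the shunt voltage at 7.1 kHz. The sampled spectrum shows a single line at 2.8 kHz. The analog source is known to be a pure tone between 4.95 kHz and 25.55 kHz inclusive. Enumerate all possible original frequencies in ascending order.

Frequencies that alias to 2.8 kHz are k·fs ± 2.8 kHz for integer k ≥ 0.
k=0: 2.8 kHz.
k=1: 4.3 kHz, 9.9 kHz.
k=2: 11.4 kHz, 17 kHz.
k=3: 18.5 kHz, 24.1 kHz.
k=4: 25.6 kHz, 31.2 kHz.
Within [4.95 kHz, 25.55 kHz]: 9.9 kHz, 11.4 kHz, 17 kHz, 18.5 kHz, 24.1 kHz.

9.9 kHz, 11.4 kHz, 17 kHz, 18.5 kHz, 24.1 kHz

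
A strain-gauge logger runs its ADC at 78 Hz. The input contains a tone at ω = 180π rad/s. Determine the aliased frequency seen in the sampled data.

ω = 180π rad/s → f = ω/(2π) = 90 Hz.
90 Hz mod fs = 12 Hz.
12 Hz ≤ fs/2 = 39 Hz, appears at 12 Hz.

12 Hz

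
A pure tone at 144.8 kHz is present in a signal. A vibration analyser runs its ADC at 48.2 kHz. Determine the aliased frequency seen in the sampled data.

144.8 kHz mod fs = 0.2 kHz.
0.2 kHz ≤ fs/2 = 24.1 kHz, appears at 0.2 kHz.

0.2 kHz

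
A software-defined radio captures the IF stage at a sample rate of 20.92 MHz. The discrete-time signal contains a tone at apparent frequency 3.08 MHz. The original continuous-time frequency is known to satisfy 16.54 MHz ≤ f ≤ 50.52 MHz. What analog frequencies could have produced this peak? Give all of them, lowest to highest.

17.84 MHz, 24 MHz, 38.76 MHz, 44.92 MHz

Frequencies that alias to 3.08 MHz are k·fs ± 3.08 MHz for integer k ≥ 0.
k=0: 3.08 MHz.
k=1: 17.84 MHz, 24 MHz.
k=2: 38.76 MHz, 44.92 MHz.
k=3: 59.68 MHz, 65.84 MHz.
Within [16.54 MHz, 50.52 MHz]: 17.84 MHz, 24 MHz, 38.76 MHz, 44.92 MHz.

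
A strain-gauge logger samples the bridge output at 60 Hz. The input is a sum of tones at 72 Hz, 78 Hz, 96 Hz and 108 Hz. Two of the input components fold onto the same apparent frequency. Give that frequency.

12 Hz

fs/2 = 30 Hz.
72 Hz mod fs = 12 Hz.
12 Hz ≤ fs/2 = 30 Hz, appears at 12 Hz.
78 Hz mod fs = 18 Hz.
18 Hz ≤ fs/2 = 30 Hz, appears at 18 Hz.
96 Hz mod fs = 36 Hz.
36 Hz > fs/2 = 30 Hz, folds to fs − 36 Hz = 24 Hz.
108 Hz mod fs = 48 Hz.
48 Hz > fs/2 = 30 Hz, folds to fs − 48 Hz = 12 Hz.
72 Hz and 108 Hz both map to 12 Hz.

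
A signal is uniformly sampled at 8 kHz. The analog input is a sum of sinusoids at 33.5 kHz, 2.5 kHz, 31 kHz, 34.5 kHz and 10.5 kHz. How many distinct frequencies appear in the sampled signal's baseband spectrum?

3

fs/2 = 4 kHz.
33.5 kHz mod fs = 1.5 kHz.
1.5 kHz ≤ fs/2 = 4 kHz, appears at 1.5 kHz.
2.5 kHz ≤ fs/2 = 4 kHz, passes unchanged.
31 kHz mod fs = 7 kHz.
7 kHz > fs/2 = 4 kHz, folds to fs − 7 kHz = 1 kHz.
34.5 kHz mod fs = 2.5 kHz.
2.5 kHz ≤ fs/2 = 4 kHz, appears at 2.5 kHz.
10.5 kHz mod fs = 2.5 kHz.
2.5 kHz ≤ fs/2 = 4 kHz, appears at 2.5 kHz.
Distinct values: {1 kHz, 1.5 kHz, 2.5 kHz} → 3.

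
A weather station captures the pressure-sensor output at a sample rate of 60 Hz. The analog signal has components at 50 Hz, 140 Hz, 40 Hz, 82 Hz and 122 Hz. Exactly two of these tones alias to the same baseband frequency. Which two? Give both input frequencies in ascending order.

40 Hz, 140 Hz

fs/2 = 30 Hz.
50 Hz > fs/2 = 30 Hz, folds to fs − 50 Hz = 10 Hz.
140 Hz mod fs = 20 Hz.
20 Hz ≤ fs/2 = 30 Hz, appears at 20 Hz.
40 Hz > fs/2 = 30 Hz, folds to fs − 40 Hz = 20 Hz.
82 Hz mod fs = 22 Hz.
22 Hz ≤ fs/2 = 30 Hz, appears at 22 Hz.
122 Hz mod fs = 2 Hz.
2 Hz ≤ fs/2 = 30 Hz, appears at 2 Hz.
40 Hz and 140 Hz both map to 20 Hz.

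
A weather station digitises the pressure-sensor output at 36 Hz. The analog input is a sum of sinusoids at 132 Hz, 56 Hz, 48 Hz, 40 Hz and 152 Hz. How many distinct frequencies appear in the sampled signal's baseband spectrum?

4

fs/2 = 18 Hz.
132 Hz mod fs = 24 Hz.
24 Hz > fs/2 = 18 Hz, folds to fs − 24 Hz = 12 Hz.
56 Hz mod fs = 20 Hz.
20 Hz > fs/2 = 18 Hz, folds to fs − 20 Hz = 16 Hz.
48 Hz mod fs = 12 Hz.
12 Hz ≤ fs/2 = 18 Hz, appears at 12 Hz.
40 Hz mod fs = 4 Hz.
4 Hz ≤ fs/2 = 18 Hz, appears at 4 Hz.
152 Hz mod fs = 8 Hz.
8 Hz ≤ fs/2 = 18 Hz, appears at 8 Hz.
Distinct values: {4 Hz, 8 Hz, 12 Hz, 16 Hz} → 4.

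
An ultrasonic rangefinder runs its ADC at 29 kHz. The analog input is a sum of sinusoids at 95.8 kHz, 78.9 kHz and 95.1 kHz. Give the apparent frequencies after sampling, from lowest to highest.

8.1 kHz, 8.8 kHz

fs/2 = 14.5 kHz.
95.8 kHz mod fs = 8.8 kHz.
8.8 kHz ≤ fs/2 = 14.5 kHz, appears at 8.8 kHz.
78.9 kHz mod fs = 20.9 kHz.
20.9 kHz > fs/2 = 14.5 kHz, folds to fs − 20.9 kHz = 8.1 kHz.
95.1 kHz mod fs = 8.1 kHz.
8.1 kHz ≤ fs/2 = 14.5 kHz, appears at 8.1 kHz.
Distinct values: {8.1 kHz, 8.8 kHz}.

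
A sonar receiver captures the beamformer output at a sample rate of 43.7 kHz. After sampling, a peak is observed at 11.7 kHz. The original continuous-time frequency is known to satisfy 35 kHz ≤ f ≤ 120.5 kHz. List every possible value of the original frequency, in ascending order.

Frequencies that alias to 11.7 kHz are k·fs ± 11.7 kHz for integer k ≥ 0.
k=0: 11.7 kHz.
k=1: 32 kHz, 55.4 kHz.
k=2: 75.7 kHz, 99.1 kHz.
k=3: 119.4 kHz, 142.8 kHz.
k=4: 163.1 kHz, 186.5 kHz.
Within [35 kHz, 120.5 kHz]: 55.4 kHz, 75.7 kHz, 99.1 kHz, 119.4 kHz.

55.4 kHz, 75.7 kHz, 99.1 kHz, 119.4 kHz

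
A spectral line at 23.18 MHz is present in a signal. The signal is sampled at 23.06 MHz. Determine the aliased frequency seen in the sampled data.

23.18 MHz mod fs = 0.12 MHz.
0.12 MHz ≤ fs/2 = 11.53 MHz, appears at 0.12 MHz.

0.12 MHz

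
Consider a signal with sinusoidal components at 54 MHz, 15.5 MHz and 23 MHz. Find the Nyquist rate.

108 MHz

Highest-frequency component: 54 MHz.
Nyquist rate = 2 × 54 MHz = 108 MHz.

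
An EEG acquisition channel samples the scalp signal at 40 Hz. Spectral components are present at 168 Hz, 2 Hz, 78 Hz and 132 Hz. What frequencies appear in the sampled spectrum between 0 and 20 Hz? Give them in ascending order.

2 Hz, 8 Hz, 12 Hz

fs/2 = 20 Hz.
168 Hz mod fs = 8 Hz.
8 Hz ≤ fs/2 = 20 Hz, appears at 8 Hz.
2 Hz ≤ fs/2 = 20 Hz, passes unchanged.
78 Hz mod fs = 38 Hz.
38 Hz > fs/2 = 20 Hz, folds to fs − 38 Hz = 2 Hz.
132 Hz mod fs = 12 Hz.
12 Hz ≤ fs/2 = 20 Hz, appears at 12 Hz.
Distinct values: {2 Hz, 8 Hz, 12 Hz}.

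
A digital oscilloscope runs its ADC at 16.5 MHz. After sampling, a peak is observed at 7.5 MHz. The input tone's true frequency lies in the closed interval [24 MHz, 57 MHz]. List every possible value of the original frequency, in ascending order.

24 MHz, 25.5 MHz, 40.5 MHz, 42 MHz, 57 MHz

Frequencies that alias to 7.5 MHz are k·fs ± 7.5 MHz for integer k ≥ 0.
k=0: 7.5 MHz.
k=1: 9 MHz, 24 MHz.
k=2: 25.5 MHz, 40.5 MHz.
k=3: 42 MHz, 57 MHz.
k=4: 58.5 MHz, 73.5 MHz.
Within [24 MHz, 57 MHz]: 24 MHz, 25.5 MHz, 40.5 MHz, 42 MHz, 57 MHz.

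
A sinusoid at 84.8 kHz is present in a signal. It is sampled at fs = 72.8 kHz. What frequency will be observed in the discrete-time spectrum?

84.8 kHz mod fs = 12 kHz.
12 kHz ≤ fs/2 = 36.4 kHz, appears at 12 kHz.

12 kHz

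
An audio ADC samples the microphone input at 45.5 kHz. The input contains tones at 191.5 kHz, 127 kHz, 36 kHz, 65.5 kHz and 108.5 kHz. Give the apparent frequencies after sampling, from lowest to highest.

fs/2 = 22.75 kHz.
191.5 kHz mod fs = 9.5 kHz.
9.5 kHz ≤ fs/2 = 22.75 kHz, appears at 9.5 kHz.
127 kHz mod fs = 36 kHz.
36 kHz > fs/2 = 22.75 kHz, folds to fs − 36 kHz = 9.5 kHz.
36 kHz > fs/2 = 22.75 kHz, folds to fs − 36 kHz = 9.5 kHz.
65.5 kHz mod fs = 20 kHz.
20 kHz ≤ fs/2 = 22.75 kHz, appears at 20 kHz.
108.5 kHz mod fs = 17.5 kHz.
17.5 kHz ≤ fs/2 = 22.75 kHz, appears at 17.5 kHz.
Distinct values: {9.5 kHz, 17.5 kHz, 20 kHz}.

9.5 kHz, 17.5 kHz, 20 kHz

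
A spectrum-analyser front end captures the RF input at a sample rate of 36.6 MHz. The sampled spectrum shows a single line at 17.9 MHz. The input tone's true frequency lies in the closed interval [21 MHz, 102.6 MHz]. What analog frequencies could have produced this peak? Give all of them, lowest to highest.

Frequencies that alias to 17.9 MHz are k·fs ± 17.9 MHz for integer k ≥ 0.
k=0: 17.9 MHz.
k=1: 18.7 MHz, 54.5 MHz.
k=2: 55.3 MHz, 91.1 MHz.
k=3: 91.9 MHz, 127.7 MHz.
k=4: 128.5 MHz, 164.3 MHz.
Within [21 MHz, 102.6 MHz]: 54.5 MHz, 55.3 MHz, 91.1 MHz, 91.9 MHz.

54.5 MHz, 55.3 MHz, 91.1 MHz, 91.9 MHz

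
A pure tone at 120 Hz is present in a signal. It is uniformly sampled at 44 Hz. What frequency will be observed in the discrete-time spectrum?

120 Hz mod fs = 32 Hz.
32 Hz > fs/2 = 22 Hz, folds to fs − 32 Hz = 12 Hz.

12 Hz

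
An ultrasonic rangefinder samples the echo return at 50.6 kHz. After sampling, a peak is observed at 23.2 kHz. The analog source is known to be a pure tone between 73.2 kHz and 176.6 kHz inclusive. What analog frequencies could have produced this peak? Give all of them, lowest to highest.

73.8 kHz, 78 kHz, 124.4 kHz, 128.6 kHz, 175 kHz

Frequencies that alias to 23.2 kHz are k·fs ± 23.2 kHz for integer k ≥ 0.
k=0: 23.2 kHz.
k=1: 27.4 kHz, 73.8 kHz.
k=2: 78 kHz, 124.4 kHz.
k=3: 128.6 kHz, 175 kHz.
k=4: 179.2 kHz, 225.6 kHz.
Within [73.2 kHz, 176.6 kHz]: 73.8 kHz, 78 kHz, 124.4 kHz, 128.6 kHz, 175 kHz.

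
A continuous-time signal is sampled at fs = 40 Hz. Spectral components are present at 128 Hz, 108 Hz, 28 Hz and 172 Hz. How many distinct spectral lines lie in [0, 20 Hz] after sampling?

fs/2 = 20 Hz.
128 Hz mod fs = 8 Hz.
8 Hz ≤ fs/2 = 20 Hz, appears at 8 Hz.
108 Hz mod fs = 28 Hz.
28 Hz > fs/2 = 20 Hz, folds to fs − 28 Hz = 12 Hz.
28 Hz > fs/2 = 20 Hz, folds to fs − 28 Hz = 12 Hz.
172 Hz mod fs = 12 Hz.
12 Hz ≤ fs/2 = 20 Hz, appears at 12 Hz.
Distinct values: {8 Hz, 12 Hz} → 2.

2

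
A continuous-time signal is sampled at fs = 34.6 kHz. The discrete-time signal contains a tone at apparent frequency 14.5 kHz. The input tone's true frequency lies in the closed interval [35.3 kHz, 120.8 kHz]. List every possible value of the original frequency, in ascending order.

Frequencies that alias to 14.5 kHz are k·fs ± 14.5 kHz for integer k ≥ 0.
k=0: 14.5 kHz.
k=1: 20.1 kHz, 49.1 kHz.
k=2: 54.7 kHz, 83.7 kHz.
k=3: 89.3 kHz, 118.3 kHz.
k=4: 123.9 kHz, 152.9 kHz.
Within [35.3 kHz, 120.8 kHz]: 49.1 kHz, 54.7 kHz, 83.7 kHz, 89.3 kHz, 118.3 kHz.

49.1 kHz, 54.7 kHz, 83.7 kHz, 89.3 kHz, 118.3 kHz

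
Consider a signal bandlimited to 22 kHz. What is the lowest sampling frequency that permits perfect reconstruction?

Nyquist rate = 2 × 22 kHz = 44 kHz.

44 kHz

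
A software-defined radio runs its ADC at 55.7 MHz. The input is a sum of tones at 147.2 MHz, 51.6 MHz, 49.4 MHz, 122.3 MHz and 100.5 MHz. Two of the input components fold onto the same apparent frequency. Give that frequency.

10.9 MHz

fs/2 = 27.85 MHz.
147.2 MHz mod fs = 35.8 MHz.
35.8 MHz > fs/2 = 27.85 MHz, folds to fs − 35.8 MHz = 19.9 MHz.
51.6 MHz > fs/2 = 27.85 MHz, folds to fs − 51.6 MHz = 4.1 MHz.
49.4 MHz > fs/2 = 27.85 MHz, folds to fs − 49.4 MHz = 6.3 MHz.
122.3 MHz mod fs = 10.9 MHz.
10.9 MHz ≤ fs/2 = 27.85 MHz, appears at 10.9 MHz.
100.5 MHz mod fs = 44.8 MHz.
44.8 MHz > fs/2 = 27.85 MHz, folds to fs − 44.8 MHz = 10.9 MHz.
100.5 MHz and 122.3 MHz both map to 10.9 MHz.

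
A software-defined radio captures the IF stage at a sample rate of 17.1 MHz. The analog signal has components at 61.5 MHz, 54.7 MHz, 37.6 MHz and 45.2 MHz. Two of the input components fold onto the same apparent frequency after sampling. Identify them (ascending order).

fs/2 = 8.55 MHz.
61.5 MHz mod fs = 10.2 MHz.
10.2 MHz > fs/2 = 8.55 MHz, folds to fs − 10.2 MHz = 6.9 MHz.
54.7 MHz mod fs = 3.4 MHz.
3.4 MHz ≤ fs/2 = 8.55 MHz, appears at 3.4 MHz.
37.6 MHz mod fs = 3.4 MHz.
3.4 MHz ≤ fs/2 = 8.55 MHz, appears at 3.4 MHz.
45.2 MHz mod fs = 11 MHz.
11 MHz > fs/2 = 8.55 MHz, folds to fs − 11 MHz = 6.1 MHz.
37.6 MHz and 54.7 MHz both map to 3.4 MHz.

37.6 MHz, 54.7 MHz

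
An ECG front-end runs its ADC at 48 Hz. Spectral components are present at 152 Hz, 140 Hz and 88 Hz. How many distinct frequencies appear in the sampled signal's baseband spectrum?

fs/2 = 24 Hz.
152 Hz mod fs = 8 Hz.
8 Hz ≤ fs/2 = 24 Hz, appears at 8 Hz.
140 Hz mod fs = 44 Hz.
44 Hz > fs/2 = 24 Hz, folds to fs − 44 Hz = 4 Hz.
88 Hz mod fs = 40 Hz.
40 Hz > fs/2 = 24 Hz, folds to fs − 40 Hz = 8 Hz.
Distinct values: {4 Hz, 8 Hz} → 2.

2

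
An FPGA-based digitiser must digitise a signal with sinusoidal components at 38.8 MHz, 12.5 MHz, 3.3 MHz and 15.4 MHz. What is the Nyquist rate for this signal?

Highest-frequency component: 38.8 MHz.
Nyquist rate = 2 × 38.8 MHz = 77.6 MHz.

77.6 MHz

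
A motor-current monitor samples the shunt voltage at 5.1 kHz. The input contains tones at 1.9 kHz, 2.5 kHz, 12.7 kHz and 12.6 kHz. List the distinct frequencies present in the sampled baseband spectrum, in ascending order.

1.9 kHz, 2.4 kHz, 2.5 kHz

fs/2 = 2.55 kHz.
1.9 kHz ≤ fs/2 = 2.55 kHz, passes unchanged.
2.5 kHz ≤ fs/2 = 2.55 kHz, passes unchanged.
12.7 kHz mod fs = 2.5 kHz.
2.5 kHz ≤ fs/2 = 2.55 kHz, appears at 2.5 kHz.
12.6 kHz mod fs = 2.4 kHz.
2.4 kHz ≤ fs/2 = 2.55 kHz, appears at 2.4 kHz.
Distinct values: {1.9 kHz, 2.4 kHz, 2.5 kHz}.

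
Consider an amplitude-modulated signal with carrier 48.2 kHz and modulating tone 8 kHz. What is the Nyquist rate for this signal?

AM sidebands sit at fc ± fm = 40.2 kHz and 56.2 kHz.
Highest-frequency component: 56.2 kHz.
Nyquist rate = 2 × 56.2 kHz = 112.4 kHz.

112.4 kHz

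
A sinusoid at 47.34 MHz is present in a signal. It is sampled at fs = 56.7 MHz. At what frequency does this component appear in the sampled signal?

9.36 MHz

47.34 MHz > fs/2 = 28.35 MHz, folds to fs − 47.34 MHz = 9.36 MHz.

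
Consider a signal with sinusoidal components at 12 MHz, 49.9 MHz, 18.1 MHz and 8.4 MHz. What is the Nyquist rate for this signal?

99.8 MHz

Highest-frequency component: 49.9 MHz.
Nyquist rate = 2 × 49.9 MHz = 99.8 MHz.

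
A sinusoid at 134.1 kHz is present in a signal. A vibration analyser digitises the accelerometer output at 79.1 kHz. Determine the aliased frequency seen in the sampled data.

134.1 kHz mod fs = 55 kHz.
55 kHz > fs/2 = 39.55 kHz, folds to fs − 55 kHz = 24.1 kHz.

24.1 kHz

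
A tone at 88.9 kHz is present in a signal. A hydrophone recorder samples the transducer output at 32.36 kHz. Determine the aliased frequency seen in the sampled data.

8.18 kHz

88.9 kHz mod fs = 24.18 kHz.
24.18 kHz > fs/2 = 16.18 kHz, folds to fs − 24.18 kHz = 8.18 kHz.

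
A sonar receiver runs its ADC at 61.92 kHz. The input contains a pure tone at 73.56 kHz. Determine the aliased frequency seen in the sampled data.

73.56 kHz mod fs = 11.64 kHz.
11.64 kHz ≤ fs/2 = 30.96 kHz, appears at 11.64 kHz.

11.64 kHz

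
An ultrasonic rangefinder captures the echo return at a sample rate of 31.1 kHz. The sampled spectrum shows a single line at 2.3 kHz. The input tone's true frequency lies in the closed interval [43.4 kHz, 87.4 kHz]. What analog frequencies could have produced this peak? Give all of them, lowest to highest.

Frequencies that alias to 2.3 kHz are k·fs ± 2.3 kHz for integer k ≥ 0.
k=0: 2.3 kHz.
k=1: 28.8 kHz, 33.4 kHz.
k=2: 59.9 kHz, 64.5 kHz.
k=3: 91 kHz, 95.6 kHz.
Within [43.4 kHz, 87.4 kHz]: 59.9 kHz, 64.5 kHz.

59.9 kHz, 64.5 kHz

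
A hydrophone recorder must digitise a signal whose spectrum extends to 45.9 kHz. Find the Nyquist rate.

Nyquist rate = 2 × 45.9 kHz = 91.8 kHz.

91.8 kHz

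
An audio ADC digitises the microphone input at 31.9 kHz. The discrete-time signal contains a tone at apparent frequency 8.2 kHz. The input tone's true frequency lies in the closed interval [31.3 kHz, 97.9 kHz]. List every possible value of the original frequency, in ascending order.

40.1 kHz, 55.6 kHz, 72 kHz, 87.5 kHz

Frequencies that alias to 8.2 kHz are k·fs ± 8.2 kHz for integer k ≥ 0.
k=0: 8.2 kHz.
k=1: 23.7 kHz, 40.1 kHz.
k=2: 55.6 kHz, 72 kHz.
k=3: 87.5 kHz, 103.9 kHz.
k=4: 119.4 kHz, 135.8 kHz.
Within [31.3 kHz, 97.9 kHz]: 40.1 kHz, 55.6 kHz, 72 kHz, 87.5 kHz.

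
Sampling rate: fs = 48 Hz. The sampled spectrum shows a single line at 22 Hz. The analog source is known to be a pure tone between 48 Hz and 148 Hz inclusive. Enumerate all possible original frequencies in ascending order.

70 Hz, 74 Hz, 118 Hz, 122 Hz

Frequencies that alias to 22 Hz are k·fs ± 22 Hz for integer k ≥ 0.
k=0: 22 Hz.
k=1: 26 Hz, 70 Hz.
k=2: 74 Hz, 118 Hz.
k=3: 122 Hz, 166 Hz.
k=4: 170 Hz, 214 Hz.
Within [48 Hz, 148 Hz]: 70 Hz, 74 Hz, 118 Hz, 122 Hz.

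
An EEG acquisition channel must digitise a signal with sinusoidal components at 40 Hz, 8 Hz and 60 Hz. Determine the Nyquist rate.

Highest-frequency component: 60 Hz.
Nyquist rate = 2 × 60 Hz = 120 Hz.

120 Hz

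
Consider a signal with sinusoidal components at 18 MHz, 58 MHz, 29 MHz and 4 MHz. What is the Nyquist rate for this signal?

Highest-frequency component: 58 MHz.
Nyquist rate = 2 × 58 MHz = 116 MHz.

116 MHz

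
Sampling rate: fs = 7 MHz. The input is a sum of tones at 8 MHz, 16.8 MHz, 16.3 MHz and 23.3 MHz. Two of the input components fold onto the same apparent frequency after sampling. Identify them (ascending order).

fs/2 = 3.5 MHz.
8 MHz mod fs = 1 MHz.
1 MHz ≤ fs/2 = 3.5 MHz, appears at 1 MHz.
16.8 MHz mod fs = 2.8 MHz.
2.8 MHz ≤ fs/2 = 3.5 MHz, appears at 2.8 MHz.
16.3 MHz mod fs = 2.3 MHz.
2.3 MHz ≤ fs/2 = 3.5 MHz, appears at 2.3 MHz.
23.3 MHz mod fs = 2.3 MHz.
2.3 MHz ≤ fs/2 = 3.5 MHz, appears at 2.3 MHz.
16.3 MHz and 23.3 MHz both map to 2.3 MHz.

16.3 MHz, 23.3 MHz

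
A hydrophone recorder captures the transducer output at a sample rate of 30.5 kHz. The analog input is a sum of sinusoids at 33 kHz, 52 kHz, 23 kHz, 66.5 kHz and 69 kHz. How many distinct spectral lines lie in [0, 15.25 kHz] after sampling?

5

fs/2 = 15.25 kHz.
33 kHz mod fs = 2.5 kHz.
2.5 kHz ≤ fs/2 = 15.25 kHz, appears at 2.5 kHz.
52 kHz mod fs = 21.5 kHz.
21.5 kHz > fs/2 = 15.25 kHz, folds to fs − 21.5 kHz = 9 kHz.
23 kHz > fs/2 = 15.25 kHz, folds to fs − 23 kHz = 7.5 kHz.
66.5 kHz mod fs = 5.5 kHz.
5.5 kHz ≤ fs/2 = 15.25 kHz, appears at 5.5 kHz.
69 kHz mod fs = 8 kHz.
8 kHz ≤ fs/2 = 15.25 kHz, appears at 8 kHz.
Distinct values: {2.5 kHz, 5.5 kHz, 7.5 kHz, 8 kHz, 9 kHz} → 5.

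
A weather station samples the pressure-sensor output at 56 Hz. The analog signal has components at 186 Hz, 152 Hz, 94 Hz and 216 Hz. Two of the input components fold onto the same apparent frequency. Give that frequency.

fs/2 = 28 Hz.
186 Hz mod fs = 18 Hz.
18 Hz ≤ fs/2 = 28 Hz, appears at 18 Hz.
152 Hz mod fs = 40 Hz.
40 Hz > fs/2 = 28 Hz, folds to fs − 40 Hz = 16 Hz.
94 Hz mod fs = 38 Hz.
38 Hz > fs/2 = 28 Hz, folds to fs − 38 Hz = 18 Hz.
216 Hz mod fs = 48 Hz.
48 Hz > fs/2 = 28 Hz, folds to fs − 48 Hz = 8 Hz.
94 Hz and 186 Hz both map to 18 Hz.

18 Hz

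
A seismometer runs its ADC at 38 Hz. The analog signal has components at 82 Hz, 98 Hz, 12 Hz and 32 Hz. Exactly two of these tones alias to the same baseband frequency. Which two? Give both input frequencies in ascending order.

fs/2 = 19 Hz.
82 Hz mod fs = 6 Hz.
6 Hz ≤ fs/2 = 19 Hz, appears at 6 Hz.
98 Hz mod fs = 22 Hz.
22 Hz > fs/2 = 19 Hz, folds to fs − 22 Hz = 16 Hz.
12 Hz ≤ fs/2 = 19 Hz, passes unchanged.
32 Hz > fs/2 = 19 Hz, folds to fs − 32 Hz = 6 Hz.
32 Hz and 82 Hz both map to 6 Hz.

32 Hz, 82 Hz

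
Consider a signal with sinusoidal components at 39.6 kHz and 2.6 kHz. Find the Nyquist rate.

79.2 kHz

Highest-frequency component: 39.6 kHz.
Nyquist rate = 2 × 39.6 kHz = 79.2 kHz.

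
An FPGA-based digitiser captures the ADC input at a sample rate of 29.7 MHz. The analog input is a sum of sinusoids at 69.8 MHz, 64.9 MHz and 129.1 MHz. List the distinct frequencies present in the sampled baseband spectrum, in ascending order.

5.5 MHz, 10.3 MHz, 10.4 MHz

fs/2 = 14.85 MHz.
69.8 MHz mod fs = 10.4 MHz.
10.4 MHz ≤ fs/2 = 14.85 MHz, appears at 10.4 MHz.
64.9 MHz mod fs = 5.5 MHz.
5.5 MHz ≤ fs/2 = 14.85 MHz, appears at 5.5 MHz.
129.1 MHz mod fs = 10.3 MHz.
10.3 MHz ≤ fs/2 = 14.85 MHz, appears at 10.3 MHz.
Distinct values: {5.5 MHz, 10.3 MHz, 10.4 MHz}.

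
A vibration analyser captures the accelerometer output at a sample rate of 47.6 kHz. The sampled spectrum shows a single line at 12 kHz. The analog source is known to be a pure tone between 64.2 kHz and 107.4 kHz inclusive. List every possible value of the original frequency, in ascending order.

83.2 kHz, 107.2 kHz

Frequencies that alias to 12 kHz are k·fs ± 12 kHz for integer k ≥ 0.
k=0: 12 kHz.
k=1: 35.6 kHz, 59.6 kHz.
k=2: 83.2 kHz, 107.2 kHz.
k=3: 130.8 kHz, 154.8 kHz.
Within [64.2 kHz, 107.4 kHz]: 83.2 kHz, 107.2 kHz.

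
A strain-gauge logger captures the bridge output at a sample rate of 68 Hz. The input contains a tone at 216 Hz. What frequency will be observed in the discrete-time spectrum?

216 Hz mod fs = 12 Hz.
12 Hz ≤ fs/2 = 34 Hz, appears at 12 Hz.

12 Hz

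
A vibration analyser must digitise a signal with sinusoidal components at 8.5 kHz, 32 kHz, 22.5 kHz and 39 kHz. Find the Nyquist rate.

78 kHz

Highest-frequency component: 39 kHz.
Nyquist rate = 2 × 39 kHz = 78 kHz.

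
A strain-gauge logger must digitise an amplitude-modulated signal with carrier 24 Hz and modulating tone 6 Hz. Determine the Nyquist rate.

60 Hz

AM sidebands sit at fc ± fm = 18 Hz and 30 Hz.
Highest-frequency component: 30 Hz.
Nyquist rate = 2 × 30 Hz = 60 Hz.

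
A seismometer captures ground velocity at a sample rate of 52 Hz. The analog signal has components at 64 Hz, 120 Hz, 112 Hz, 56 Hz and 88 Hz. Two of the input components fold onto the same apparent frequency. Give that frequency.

fs/2 = 26 Hz.
64 Hz mod fs = 12 Hz.
12 Hz ≤ fs/2 = 26 Hz, appears at 12 Hz.
120 Hz mod fs = 16 Hz.
16 Hz ≤ fs/2 = 26 Hz, appears at 16 Hz.
112 Hz mod fs = 8 Hz.
8 Hz ≤ fs/2 = 26 Hz, appears at 8 Hz.
56 Hz mod fs = 4 Hz.
4 Hz ≤ fs/2 = 26 Hz, appears at 4 Hz.
88 Hz mod fs = 36 Hz.
36 Hz > fs/2 = 26 Hz, folds to fs − 36 Hz = 16 Hz.
88 Hz and 120 Hz both map to 16 Hz.

16 Hz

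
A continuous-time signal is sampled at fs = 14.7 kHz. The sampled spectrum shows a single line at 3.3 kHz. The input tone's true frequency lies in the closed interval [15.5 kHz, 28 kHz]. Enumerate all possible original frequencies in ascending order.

18 kHz, 26.1 kHz

Frequencies that alias to 3.3 kHz are k·fs ± 3.3 kHz for integer k ≥ 0.
k=0: 3.3 kHz.
k=1: 11.4 kHz, 18 kHz.
k=2: 26.1 kHz, 32.7 kHz.
k=3: 40.8 kHz, 47.4 kHz.
Within [15.5 kHz, 28 kHz]: 18 kHz, 26.1 kHz.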